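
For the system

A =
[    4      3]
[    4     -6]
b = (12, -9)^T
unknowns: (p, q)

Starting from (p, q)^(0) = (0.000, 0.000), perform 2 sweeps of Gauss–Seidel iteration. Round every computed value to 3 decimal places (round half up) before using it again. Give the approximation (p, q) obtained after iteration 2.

(0.375, 1.750)

Iteration 1:
  p = (12 - (3)·0.000) / (4) = 3.000
  q = (-9 - (4)·3.000) / (-6) = 3.500
Iteration 2:
  p = (12 - (3)·3.500) / (4) = 0.375
  q = (-9 - (4)·0.375) / (-6) = 1.750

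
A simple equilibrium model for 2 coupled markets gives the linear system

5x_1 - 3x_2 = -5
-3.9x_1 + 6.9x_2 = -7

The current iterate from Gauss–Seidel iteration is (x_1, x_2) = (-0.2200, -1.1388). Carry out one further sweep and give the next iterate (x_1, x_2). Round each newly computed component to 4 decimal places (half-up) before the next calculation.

One sweep:
  x_1 = (-5 - (-3)·-1.1388) / (5) = -1.6833
  x_2 = (-7 - (-3.9)·-1.6833) / (6.9) = -1.9659

(-1.6833, -1.9659)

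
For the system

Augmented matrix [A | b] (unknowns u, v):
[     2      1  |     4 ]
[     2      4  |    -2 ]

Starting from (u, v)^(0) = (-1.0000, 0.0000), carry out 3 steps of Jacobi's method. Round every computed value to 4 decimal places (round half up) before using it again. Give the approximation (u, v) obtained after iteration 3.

(2.7500, -1.5000)

Iteration 1:
  u = (4 - (1)·0.0000) / (2) = 2.0000
  v = (-2 - (2)·-1.0000) / (4) = 0.0000
Iteration 2:
  u = (4 - (1)·0.0000) / (2) = 2.0000
  v = (-2 - (2)·2.0000) / (4) = -1.5000
Iteration 3:
  u = (4 - (1)·-1.5000) / (2) = 2.7500
  v = (-2 - (2)·2.0000) / (4) = -1.5000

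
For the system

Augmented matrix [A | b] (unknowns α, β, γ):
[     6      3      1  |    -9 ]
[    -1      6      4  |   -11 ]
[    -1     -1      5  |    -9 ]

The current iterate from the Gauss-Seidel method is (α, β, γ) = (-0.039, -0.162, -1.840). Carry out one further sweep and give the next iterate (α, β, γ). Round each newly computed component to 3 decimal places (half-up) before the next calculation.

One sweep:
  α = (-9 - (3)·-0.162 - (1)·-1.840) / (6) = -1.112
  β = (-11 - (-1)·-1.112 - (4)·-1.840) / (6) = -0.792
  γ = (-9 - (-1)·-1.112 - (-1)·-0.792) / (5) = -2.181

(-1.112, -0.792, -2.181)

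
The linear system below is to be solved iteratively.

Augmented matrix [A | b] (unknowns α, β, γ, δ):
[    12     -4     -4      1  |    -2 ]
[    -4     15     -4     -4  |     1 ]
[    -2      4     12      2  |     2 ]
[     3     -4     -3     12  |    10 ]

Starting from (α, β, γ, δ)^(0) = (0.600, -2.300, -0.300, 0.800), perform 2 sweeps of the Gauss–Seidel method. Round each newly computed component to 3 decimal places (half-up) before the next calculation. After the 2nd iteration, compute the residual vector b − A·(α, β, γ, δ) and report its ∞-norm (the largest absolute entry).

1.304

Iteration 1:
  α = (-2 - (-4)·-2.300 - (-4)·-0.300 - (1)·0.800) / (12) = -1.100
  β = (1 - (-4)·-1.100 - (-4)·-0.300 - (-4)·0.800) / (15) = -0.093
  γ = (2 - (-2)·-1.100 - (4)·-0.093 - (2)·0.800) / (12) = -0.119
  δ = (10 - (3)·-1.100 - (-4)·-0.093 - (-3)·-0.119) / (12) = 1.048
Iteration 2:
  α = (-2 - (-4)·-0.093 - (-4)·-0.119 - (1)·1.048) / (12) = -0.325
  β = (1 - (-4)·-0.325 - (-4)·-0.119 - (-4)·1.048) / (15) = 0.228
  γ = (2 - (-2)·-0.325 - (4)·0.228 - (2)·1.048) / (12) = -0.138
  δ = (10 - (3)·-0.325 - (-4)·0.228 - (-3)·-0.138) / (12) = 0.956
Residual b − A·x = (1.304, -0.448, 0.182, 0.001); ∞-norm = 1.304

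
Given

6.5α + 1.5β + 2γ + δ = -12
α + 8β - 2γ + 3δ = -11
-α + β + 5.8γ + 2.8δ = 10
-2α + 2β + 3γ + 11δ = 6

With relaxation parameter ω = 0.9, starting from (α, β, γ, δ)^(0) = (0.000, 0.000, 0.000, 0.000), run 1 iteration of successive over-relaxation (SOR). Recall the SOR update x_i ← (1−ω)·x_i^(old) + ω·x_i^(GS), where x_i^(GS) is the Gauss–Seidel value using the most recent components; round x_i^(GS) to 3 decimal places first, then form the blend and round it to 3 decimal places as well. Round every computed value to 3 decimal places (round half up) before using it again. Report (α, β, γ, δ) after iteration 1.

(-1.661, -1.050, 1.457, 0.033)

Iteration 1:
  α: GS value = (-12 - (1.5)·0.000 - (2)·0.000 - (1)·0.000) / (6.5) = -1.846;  α ← (1−ω)·0.000 + ω·-1.846 = -1.661
  β: GS value = (-11 - (1)·-1.661 - (-2)·0.000 - (3)·0.000) / (8) = -1.167;  β ← (1−ω)·0.000 + ω·-1.167 = -1.050
  γ: GS value = (10 - (-1)·-1.661 - (1)·-1.050 - (2.8)·0.000) / (5.8) = 1.619;  γ ← (1−ω)·0.000 + ω·1.619 = 1.457
  δ: GS value = (6 - (-2)·-1.661 - (2)·-1.050 - (3)·1.457) / (11) = 0.037;  δ ← (1−ω)·0.000 + ω·0.037 = 0.033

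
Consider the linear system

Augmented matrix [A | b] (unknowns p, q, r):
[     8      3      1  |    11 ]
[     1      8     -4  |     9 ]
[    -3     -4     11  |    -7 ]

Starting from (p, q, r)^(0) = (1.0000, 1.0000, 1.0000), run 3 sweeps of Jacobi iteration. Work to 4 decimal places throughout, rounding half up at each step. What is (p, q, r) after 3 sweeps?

Iteration 1:
  p = (11 - (3)·1.0000 - (1)·1.0000) / (8) = 0.8750
  q = (9 - (1)·1.0000 - (-4)·1.0000) / (8) = 1.5000
  r = (-7 - (-3)·1.0000 - (-4)·1.0000) / (11) = 0.0000
Iteration 2:
  p = (11 - (3)·1.5000 - (1)·0.0000) / (8) = 0.8125
  q = (9 - (1)·0.8750 - (-4)·0.0000) / (8) = 1.0156
  r = (-7 - (-3)·0.8750 - (-4)·1.5000) / (11) = 0.1477
Iteration 3:
  p = (11 - (3)·1.0156 - (1)·0.1477) / (8) = 0.9757
  q = (9 - (1)·0.8125 - (-4)·0.1477) / (8) = 1.0973
  r = (-7 - (-3)·0.8125 - (-4)·1.0156) / (11) = -0.0455

(0.9757, 1.0973, -0.0455)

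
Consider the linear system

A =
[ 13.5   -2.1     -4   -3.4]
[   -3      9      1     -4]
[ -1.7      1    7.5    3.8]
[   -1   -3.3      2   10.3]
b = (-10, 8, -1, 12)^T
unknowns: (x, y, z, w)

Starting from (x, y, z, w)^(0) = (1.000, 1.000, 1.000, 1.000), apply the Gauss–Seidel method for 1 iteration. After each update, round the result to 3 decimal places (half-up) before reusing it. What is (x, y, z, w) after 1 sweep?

(-0.037, 1.210, -0.810, 1.706)

Iteration 1:
  x = (-10 - (-2.1)·1.000 - (-4)·1.000 - (-3.4)·1.000) / (13.5) = -0.037
  y = (8 - (-3)·-0.037 - (1)·1.000 - (-4)·1.000) / (9) = 1.210
  z = (-1 - (-1.7)·-0.037 - (1)·1.210 - (3.8)·1.000) / (7.5) = -0.810
  w = (12 - (-1)·-0.037 - (-3.3)·1.210 - (2)·-0.810) / (10.3) = 1.706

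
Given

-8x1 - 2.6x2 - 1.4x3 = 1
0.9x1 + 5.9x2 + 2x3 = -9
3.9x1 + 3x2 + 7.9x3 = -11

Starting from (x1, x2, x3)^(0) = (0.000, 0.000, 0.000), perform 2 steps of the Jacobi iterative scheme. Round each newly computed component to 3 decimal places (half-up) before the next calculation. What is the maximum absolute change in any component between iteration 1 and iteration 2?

Iteration 1:
  x1 = (1 - (-2.6)·0.000 - (-1.4)·0.000) / (-8) = -0.125
  x2 = (-9 - (0.9)·0.000 - (2)·0.000) / (5.9) = -1.525
  x3 = (-11 - (3.9)·0.000 - (3)·0.000) / (7.9) = -1.392
Iteration 2:
  x1 = (1 - (-2.6)·-1.525 - (-1.4)·-1.392) / (-8) = 0.614
  x2 = (-9 - (0.9)·-0.125 - (2)·-1.392) / (5.9) = -1.034
  x3 = (-11 - (3.9)·-0.125 - (3)·-1.525) / (7.9) = -0.752
Change: (0.739, 0.491, 0.640) → max |·| = 0.739

0.739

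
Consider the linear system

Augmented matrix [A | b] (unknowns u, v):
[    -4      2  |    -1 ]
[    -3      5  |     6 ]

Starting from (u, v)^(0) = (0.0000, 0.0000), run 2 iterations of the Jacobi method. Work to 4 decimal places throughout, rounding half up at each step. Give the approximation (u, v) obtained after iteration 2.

(0.8500, 1.3500)

Iteration 1:
  u = (-1 - (2)·0.0000) / (-4) = 0.2500
  v = (6 - (-3)·0.0000) / (5) = 1.2000
Iteration 2:
  u = (-1 - (2)·1.2000) / (-4) = 0.8500
  v = (6 - (-3)·0.2500) / (5) = 1.3500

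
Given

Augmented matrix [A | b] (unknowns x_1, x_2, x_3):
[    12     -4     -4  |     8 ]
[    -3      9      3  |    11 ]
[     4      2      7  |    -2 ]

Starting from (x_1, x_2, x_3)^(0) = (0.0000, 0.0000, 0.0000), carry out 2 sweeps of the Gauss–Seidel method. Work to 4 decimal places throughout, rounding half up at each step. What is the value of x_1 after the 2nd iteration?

0.7884

Iteration 1:
  x_1 = (8 - (-4)·0.0000 - (-4)·0.0000) / (12) = 0.6667
  x_2 = (11 - (-3)·0.6667 - (3)·0.0000) / (9) = 1.4445
  x_3 = (-2 - (4)·0.6667 - (2)·1.4445) / (7) = -1.0794
Iteration 2:
  x_1 = (8 - (-4)·1.4445 - (-4)·-1.0794) / (12) = 0.7884
  x_2 = (11 - (-3)·0.7884 - (3)·-1.0794) / (9) = 1.8448
  x_3 = (-2 - (4)·0.7884 - (2)·1.8448) / (7) = -1.2633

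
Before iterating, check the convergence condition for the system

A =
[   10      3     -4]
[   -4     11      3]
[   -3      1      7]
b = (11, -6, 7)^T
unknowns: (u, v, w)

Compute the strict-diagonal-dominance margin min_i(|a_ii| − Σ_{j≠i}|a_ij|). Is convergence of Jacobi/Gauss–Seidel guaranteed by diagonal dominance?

row 1: |10| − (3+4) = 3
row 2: |11| − (4+3) = 4
row 3: |7| − (3+1) = 3
minimum over rows = 3 → strictly diagonally dominant (convergence guaranteed)

3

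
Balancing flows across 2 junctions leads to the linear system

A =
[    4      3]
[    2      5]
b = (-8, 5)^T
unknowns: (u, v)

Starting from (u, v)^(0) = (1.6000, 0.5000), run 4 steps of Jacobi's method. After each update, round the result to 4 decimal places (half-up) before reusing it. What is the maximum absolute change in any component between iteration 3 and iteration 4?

Iteration 1:
  u = (-8 - (3)·0.5000) / (4) = -2.3750
  v = (5 - (2)·1.6000) / (5) = 0.3600
Iteration 2:
  u = (-8 - (3)·0.3600) / (4) = -2.2700
  v = (5 - (2)·-2.3750) / (5) = 1.9500
Iteration 3:
  u = (-8 - (3)·1.9500) / (4) = -3.4625
  v = (5 - (2)·-2.2700) / (5) = 1.9080
Iteration 4:
  u = (-8 - (3)·1.9080) / (4) = -3.4310
  v = (5 - (2)·-3.4625) / (5) = 2.3850
Change: (0.0315, 0.4770) → max |·| = 0.4770

0.4770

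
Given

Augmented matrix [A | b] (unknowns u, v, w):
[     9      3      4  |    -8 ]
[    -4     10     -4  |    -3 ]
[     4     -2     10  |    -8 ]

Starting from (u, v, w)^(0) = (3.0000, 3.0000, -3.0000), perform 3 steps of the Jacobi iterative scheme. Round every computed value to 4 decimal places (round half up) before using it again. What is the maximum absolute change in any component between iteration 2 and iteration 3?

Iteration 1:
  u = (-8 - (3)·3.0000 - (4)·-3.0000) / (9) = -0.5556
  v = (-3 - (-4)·3.0000 - (-4)·-3.0000) / (10) = -0.3000
  w = (-8 - (4)·3.0000 - (-2)·3.0000) / (10) = -1.4000
Iteration 2:
  u = (-8 - (3)·-0.3000 - (4)·-1.4000) / (9) = -0.1667
  v = (-3 - (-4)·-0.5556 - (-4)·-1.4000) / (10) = -1.0822
  w = (-8 - (4)·-0.5556 - (-2)·-0.3000) / (10) = -0.6378
Iteration 3:
  u = (-8 - (3)·-1.0822 - (4)·-0.6378) / (9) = -0.2447
  v = (-3 - (-4)·-0.1667 - (-4)·-0.6378) / (10) = -0.6218
  w = (-8 - (4)·-0.1667 - (-2)·-1.0822) / (10) = -0.9498
Change: (-0.0780, 0.4604, -0.3120) → max |·| = 0.4604

0.4604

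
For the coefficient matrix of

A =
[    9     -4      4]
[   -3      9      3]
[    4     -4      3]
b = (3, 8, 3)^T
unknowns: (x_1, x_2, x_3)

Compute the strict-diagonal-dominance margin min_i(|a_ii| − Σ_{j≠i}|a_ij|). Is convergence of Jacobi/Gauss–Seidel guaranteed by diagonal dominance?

row 1: |9| − (4+4) = 1
row 2: |9| − (3+3) = 3
row 3: |3| − (4+4) = -5
minimum over rows = -5 → not strictly diagonally dominant

-5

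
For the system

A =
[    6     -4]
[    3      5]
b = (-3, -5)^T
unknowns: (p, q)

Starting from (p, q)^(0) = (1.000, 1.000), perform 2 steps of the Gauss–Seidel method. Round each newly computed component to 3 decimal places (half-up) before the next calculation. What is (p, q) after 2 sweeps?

(-1.233, -0.260)

Iteration 1:
  p = (-3 - (-4)·1.000) / (6) = 0.167
  q = (-5 - (3)·0.167) / (5) = -1.100
Iteration 2:
  p = (-3 - (-4)·-1.100) / (6) = -1.233
  q = (-5 - (3)·-1.233) / (5) = -0.260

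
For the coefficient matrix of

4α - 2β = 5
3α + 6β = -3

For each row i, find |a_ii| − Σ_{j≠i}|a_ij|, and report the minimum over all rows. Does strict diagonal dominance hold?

row 1: |4| − (2) = 2
row 2: |6| − (3) = 3
minimum over rows = 2 → strictly diagonally dominant (convergence guaranteed)

2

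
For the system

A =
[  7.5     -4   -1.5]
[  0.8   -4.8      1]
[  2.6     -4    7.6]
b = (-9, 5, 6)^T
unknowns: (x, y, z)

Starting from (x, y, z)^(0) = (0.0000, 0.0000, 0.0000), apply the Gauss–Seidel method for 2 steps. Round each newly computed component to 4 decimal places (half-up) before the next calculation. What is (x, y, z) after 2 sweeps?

(-1.7529, -1.2200, 0.7470)

Iteration 1:
  x = (-9 - (-4)·0.0000 - (-1.5)·0.0000) / (7.5) = -1.2000
  y = (5 - (0.8)·-1.2000 - (1)·0.0000) / (-4.8) = -1.2417
  z = (6 - (2.6)·-1.2000 - (-4)·-1.2417) / (7.6) = 0.5465
Iteration 2:
  x = (-9 - (-4)·-1.2417 - (-1.5)·0.5465) / (7.5) = -1.7529
  y = (5 - (0.8)·-1.7529 - (1)·0.5465) / (-4.8) = -1.2200
  z = (6 - (2.6)·-1.7529 - (-4)·-1.2200) / (7.6) = 0.7470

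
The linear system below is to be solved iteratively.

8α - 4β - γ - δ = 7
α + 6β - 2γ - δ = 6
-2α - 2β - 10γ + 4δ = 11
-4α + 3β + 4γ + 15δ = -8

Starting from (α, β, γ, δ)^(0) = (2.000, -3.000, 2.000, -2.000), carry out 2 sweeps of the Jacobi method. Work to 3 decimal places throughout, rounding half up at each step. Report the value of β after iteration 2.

Iteration 1:
  α = (7 - (-4)·-3.000 - (-1)·2.000 - (-1)·-2.000) / (8) = -0.625
  β = (6 - (1)·2.000 - (-2)·2.000 - (-1)·-2.000) / (6) = 1.000
  γ = (11 - (-2)·2.000 - (-2)·-3.000 - (4)·-2.000) / (-10) = -1.700
  δ = (-8 - (-4)·2.000 - (3)·-3.000 - (4)·2.000) / (15) = 0.067
Iteration 2:
  α = (7 - (-4)·1.000 - (-1)·-1.700 - (-1)·0.067) / (8) = 1.171
  β = (6 - (1)·-0.625 - (-2)·-1.700 - (-1)·0.067) / (6) = 0.549
  γ = (11 - (-2)·-0.625 - (-2)·1.000 - (4)·0.067) / (-10) = -1.148
  δ = (-8 - (-4)·-0.625 - (3)·1.000 - (4)·-1.700) / (15) = -0.447

0.549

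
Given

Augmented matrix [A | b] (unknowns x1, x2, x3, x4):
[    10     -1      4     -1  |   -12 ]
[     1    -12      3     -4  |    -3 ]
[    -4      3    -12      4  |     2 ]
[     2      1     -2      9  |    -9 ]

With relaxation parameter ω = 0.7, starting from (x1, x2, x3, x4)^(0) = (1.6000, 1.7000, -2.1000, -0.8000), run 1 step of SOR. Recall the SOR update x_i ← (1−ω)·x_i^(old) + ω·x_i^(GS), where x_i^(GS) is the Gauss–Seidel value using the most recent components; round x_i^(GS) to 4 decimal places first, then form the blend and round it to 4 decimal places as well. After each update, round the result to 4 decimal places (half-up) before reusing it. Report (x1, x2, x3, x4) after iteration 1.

Iteration 1:
  x1: GS value = (-12 - (-1)·1.7000 - (4)·-2.1000 - (-1)·-0.8000) / (10) = -0.2700;  x1 ← (1−ω)·1.6000 + ω·-0.2700 = 0.2910
  x2: GS value = (-3 - (1)·0.2910 - (3)·-2.1000 - (-4)·-0.8000) / (-12) = 0.0159;  x2 ← (1−ω)·1.7000 + ω·0.0159 = 0.5211
  x3: GS value = (2 - (-4)·0.2910 - (3)·0.5211 - (4)·-0.8000) / (-12) = -0.4001;  x3 ← (1−ω)·-2.1000 + ω·-0.4001 = -0.9101
  x4: GS value = (-9 - (2)·0.2910 - (1)·0.5211 - (-2)·-0.9101) / (9) = -1.3248;  x4 ← (1−ω)·-0.8000 + ω·-1.3248 = -1.1674

(0.2910, 0.5211, -0.9101, -1.1674)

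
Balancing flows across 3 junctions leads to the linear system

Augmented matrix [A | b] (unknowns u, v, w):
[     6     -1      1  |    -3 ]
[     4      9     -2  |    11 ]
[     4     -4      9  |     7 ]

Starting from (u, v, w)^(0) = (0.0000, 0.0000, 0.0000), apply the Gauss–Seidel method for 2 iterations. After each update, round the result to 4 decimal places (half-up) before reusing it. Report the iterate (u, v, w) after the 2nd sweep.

Iteration 1:
  u = (-3 - (-1)·0.0000 - (1)·0.0000) / (6) = -0.5000
  v = (11 - (4)·-0.5000 - (-2)·0.0000) / (9) = 1.4444
  w = (7 - (4)·-0.5000 - (-4)·1.4444) / (9) = 1.6420
Iteration 2:
  u = (-3 - (-1)·1.4444 - (1)·1.6420) / (6) = -0.5329
  v = (11 - (4)·-0.5329 - (-2)·1.6420) / (9) = 1.8240
  w = (7 - (4)·-0.5329 - (-4)·1.8240) / (9) = 1.8253

(-0.5329, 1.8240, 1.8253)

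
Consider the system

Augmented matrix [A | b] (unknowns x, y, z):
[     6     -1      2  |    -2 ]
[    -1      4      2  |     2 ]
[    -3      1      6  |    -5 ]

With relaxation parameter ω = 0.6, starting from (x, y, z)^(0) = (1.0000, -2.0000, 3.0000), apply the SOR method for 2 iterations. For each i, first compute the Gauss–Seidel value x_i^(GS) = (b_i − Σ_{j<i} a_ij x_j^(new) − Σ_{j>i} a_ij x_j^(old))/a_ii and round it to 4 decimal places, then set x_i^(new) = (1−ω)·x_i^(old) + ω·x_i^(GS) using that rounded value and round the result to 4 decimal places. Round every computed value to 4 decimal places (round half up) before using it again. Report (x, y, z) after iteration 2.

Iteration 1:
  x: GS value = (-2 - (-1)·-2.0000 - (2)·3.0000) / (6) = -1.6667;  x ← (1−ω)·1.0000 + ω·-1.6667 = -0.6000
  y: GS value = (2 - (-1)·-0.6000 - (2)·3.0000) / (4) = -1.1500;  y ← (1−ω)·-2.0000 + ω·-1.1500 = -1.4900
  z: GS value = (-5 - (-3)·-0.6000 - (1)·-1.4900) / (6) = -0.8850;  z ← (1−ω)·3.0000 + ω·-0.8850 = 0.6690
Iteration 2:
  x: GS value = (-2 - (-1)·-1.4900 - (2)·0.6690) / (6) = -0.8047;  x ← (1−ω)·-0.6000 + ω·-0.8047 = -0.7228
  y: GS value = (2 - (-1)·-0.7228 - (2)·0.6690) / (4) = -0.0152;  y ← (1−ω)·-1.4900 + ω·-0.0152 = -0.6051
  z: GS value = (-5 - (-3)·-0.7228 - (1)·-0.6051) / (6) = -1.0939;  z ← (1−ω)·0.6690 + ω·-1.0939 = -0.3887

(-0.7228, -0.6051, -0.3887)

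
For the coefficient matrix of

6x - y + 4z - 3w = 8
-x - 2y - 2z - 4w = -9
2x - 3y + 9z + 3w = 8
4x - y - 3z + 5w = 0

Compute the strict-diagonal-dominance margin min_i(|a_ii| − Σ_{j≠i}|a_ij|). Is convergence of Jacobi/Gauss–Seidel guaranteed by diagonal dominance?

row 1: |6| − (1+4+3) = -2
row 2: |-2| − (1+2+4) = -5
row 3: |9| − (2+3+3) = 1
row 4: |5| − (4+1+3) = -3
minimum over rows = -5 → not strictly diagonally dominant

-5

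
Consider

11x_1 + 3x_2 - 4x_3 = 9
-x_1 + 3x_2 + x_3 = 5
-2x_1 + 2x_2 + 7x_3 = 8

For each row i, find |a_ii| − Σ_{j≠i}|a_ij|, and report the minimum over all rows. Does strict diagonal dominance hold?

1

row 1: |11| − (3+4) = 4
row 2: |3| − (1+1) = 1
row 3: |7| − (2+2) = 3
minimum over rows = 1 → strictly diagonally dominant (convergence guaranteed)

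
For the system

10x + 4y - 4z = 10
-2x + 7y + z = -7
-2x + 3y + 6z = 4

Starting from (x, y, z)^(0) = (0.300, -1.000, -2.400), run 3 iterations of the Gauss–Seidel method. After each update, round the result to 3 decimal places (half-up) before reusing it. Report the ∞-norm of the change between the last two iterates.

0.252

Iteration 1:
  x = (10 - (4)·-1.000 - (-4)·-2.400) / (10) = 0.440
  y = (-7 - (-2)·0.440 - (1)·-2.400) / (7) = -0.531
  z = (4 - (-2)·0.440 - (3)·-0.531) / (6) = 1.079
Iteration 2:
  x = (10 - (4)·-0.531 - (-4)·1.079) / (10) = 1.644
  y = (-7 - (-2)·1.644 - (1)·1.079) / (7) = -0.684
  z = (4 - (-2)·1.644 - (3)·-0.684) / (6) = 1.557
Iteration 3:
  x = (10 - (4)·-0.684 - (-4)·1.557) / (10) = 1.896
  y = (-7 - (-2)·1.896 - (1)·1.557) / (7) = -0.681
  z = (4 - (-2)·1.896 - (3)·-0.681) / (6) = 1.639
Change: (0.252, 0.003, 0.082) → max |·| = 0.252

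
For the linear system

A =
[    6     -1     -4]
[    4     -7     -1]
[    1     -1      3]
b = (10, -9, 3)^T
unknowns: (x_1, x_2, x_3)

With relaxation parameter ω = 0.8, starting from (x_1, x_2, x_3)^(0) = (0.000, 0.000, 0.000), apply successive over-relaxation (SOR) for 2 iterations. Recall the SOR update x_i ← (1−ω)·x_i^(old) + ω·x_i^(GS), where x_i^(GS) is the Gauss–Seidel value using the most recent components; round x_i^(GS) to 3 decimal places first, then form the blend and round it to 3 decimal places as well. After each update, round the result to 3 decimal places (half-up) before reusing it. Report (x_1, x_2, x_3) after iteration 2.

(2.288, 2.301, 0.979)

Iteration 1:
  x_1: GS value = (10 - (-1)·0.000 - (-4)·0.000) / (6) = 1.667;  x_1 ← (1−ω)·0.000 + ω·1.667 = 1.334
  x_2: GS value = (-9 - (4)·1.334 - (-1)·0.000) / (-7) = 2.048;  x_2 ← (1−ω)·0.000 + ω·2.048 = 1.638
  x_3: GS value = (3 - (1)·1.334 - (-1)·1.638) / (3) = 1.101;  x_3 ← (1−ω)·0.000 + ω·1.101 = 0.881
Iteration 2:
  x_1: GS value = (10 - (-1)·1.638 - (-4)·0.881) / (6) = 2.527;  x_1 ← (1−ω)·1.334 + ω·2.527 = 2.288
  x_2: GS value = (-9 - (4)·2.288 - (-1)·0.881) / (-7) = 2.467;  x_2 ← (1−ω)·1.638 + ω·2.467 = 2.301
  x_3: GS value = (3 - (1)·2.288 - (-1)·2.301) / (3) = 1.004;  x_3 ← (1−ω)·0.881 + ω·1.004 = 0.979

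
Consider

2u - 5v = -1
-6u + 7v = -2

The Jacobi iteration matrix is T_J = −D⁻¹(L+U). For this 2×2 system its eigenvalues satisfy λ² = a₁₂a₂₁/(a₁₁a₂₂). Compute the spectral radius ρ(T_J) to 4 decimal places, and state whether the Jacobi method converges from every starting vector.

1.4639

a₁₂a₂₁/(a₁₁a₂₂) = (-5)·(-6) / ((2)·(7)) = 2.142857
ρ = √|2.142857| = √2.142857 = 1.4639
ρ > 1, so Jacobi diverges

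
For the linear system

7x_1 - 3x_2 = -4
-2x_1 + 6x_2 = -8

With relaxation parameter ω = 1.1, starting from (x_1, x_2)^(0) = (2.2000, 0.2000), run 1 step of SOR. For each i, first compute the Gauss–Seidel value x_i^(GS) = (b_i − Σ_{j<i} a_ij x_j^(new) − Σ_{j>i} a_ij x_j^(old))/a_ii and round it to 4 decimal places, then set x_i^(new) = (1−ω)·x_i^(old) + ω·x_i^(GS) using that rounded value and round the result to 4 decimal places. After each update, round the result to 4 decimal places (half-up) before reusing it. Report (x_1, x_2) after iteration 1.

Iteration 1:
  x_1: GS value = (-4 - (-3)·0.2000) / (7) = -0.4857;  x_1 ← (1−ω)·2.2000 + ω·-0.4857 = -0.7543
  x_2: GS value = (-8 - (-2)·-0.7543) / (6) = -1.5848;  x_2 ← (1−ω)·0.2000 + ω·-1.5848 = -1.7633

(-0.7543, -1.7633)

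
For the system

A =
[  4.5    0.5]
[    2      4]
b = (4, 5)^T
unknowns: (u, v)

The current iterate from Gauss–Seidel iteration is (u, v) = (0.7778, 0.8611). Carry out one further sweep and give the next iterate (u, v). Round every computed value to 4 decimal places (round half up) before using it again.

One sweep:
  u = (4 - (0.5)·0.8611) / (4.5) = 0.7932
  v = (5 - (2)·0.7932) / (4) = 0.8534

(0.7932, 0.8534)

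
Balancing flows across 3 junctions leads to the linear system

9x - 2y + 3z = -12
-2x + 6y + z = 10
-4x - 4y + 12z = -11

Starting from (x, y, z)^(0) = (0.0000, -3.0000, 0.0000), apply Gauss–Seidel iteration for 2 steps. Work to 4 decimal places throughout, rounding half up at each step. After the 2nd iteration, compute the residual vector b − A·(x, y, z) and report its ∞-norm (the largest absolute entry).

Iteration 1:
  x = (-12 - (-2)·-3.0000 - (3)·0.0000) / (9) = -2.0000
  y = (10 - (-2)·-2.0000 - (1)·0.0000) / (6) = 1.0000
  z = (-11 - (-4)·-2.0000 - (-4)·1.0000) / (12) = -1.2500
Iteration 2:
  x = (-12 - (-2)·1.0000 - (3)·-1.2500) / (9) = -0.6944
  y = (10 - (-2)·-0.6944 - (1)·-1.2500) / (6) = 1.6435
  z = (-11 - (-4)·-0.6944 - (-4)·1.6435) / (12) = -0.6003
Residual b − A·x = (-0.6625, -0.6495, 0.0000); ∞-norm = 0.6625

0.6625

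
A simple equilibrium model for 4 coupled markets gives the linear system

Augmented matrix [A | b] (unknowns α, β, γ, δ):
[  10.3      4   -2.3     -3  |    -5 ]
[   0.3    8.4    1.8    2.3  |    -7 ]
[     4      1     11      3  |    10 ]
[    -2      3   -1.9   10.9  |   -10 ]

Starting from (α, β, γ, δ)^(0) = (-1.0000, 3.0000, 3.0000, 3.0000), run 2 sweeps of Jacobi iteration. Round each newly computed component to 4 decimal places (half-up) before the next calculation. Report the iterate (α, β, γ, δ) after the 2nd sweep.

Iteration 1:
  α = (-5 - (4)·3.0000 - (-2.3)·3.0000 - (-3)·3.0000) / (10.3) = -0.1068
  β = (-7 - (0.3)·-1.0000 - (1.8)·3.0000 - (2.3)·3.0000) / (8.4) = -2.2619
  γ = (10 - (4)·-1.0000 - (1)·3.0000 - (3)·3.0000) / (11) = 0.1818
  δ = (-10 - (-2)·-1.0000 - (3)·3.0000 - (-1.9)·3.0000) / (10.9) = -1.4037
Iteration 2:
  α = (-5 - (4)·-2.2619 - (-2.3)·0.1818 - (-3)·-1.4037) / (10.3) = 0.0247
  β = (-7 - (0.3)·-0.1068 - (1.8)·0.1818 - (2.3)·-1.4037) / (8.4) = -0.4841
  γ = (10 - (4)·-0.1068 - (1)·-2.2619 - (3)·-1.4037) / (11) = 1.5364
  δ = (-10 - (-2)·-0.1068 - (3)·-2.2619 - (-1.9)·0.1818) / (10.9) = -0.2828

(0.0247, -0.4841, 1.5364, -0.2828)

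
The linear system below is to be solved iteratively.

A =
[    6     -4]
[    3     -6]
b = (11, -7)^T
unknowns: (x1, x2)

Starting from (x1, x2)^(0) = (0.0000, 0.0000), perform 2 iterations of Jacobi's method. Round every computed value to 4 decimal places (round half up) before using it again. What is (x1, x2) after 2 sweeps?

Iteration 1:
  x1 = (11 - (-4)·0.0000) / (6) = 1.8333
  x2 = (-7 - (3)·0.0000) / (-6) = 1.1667
Iteration 2:
  x1 = (11 - (-4)·1.1667) / (6) = 2.6111
  x2 = (-7 - (3)·1.8333) / (-6) = 2.0833

(2.6111, 2.0833)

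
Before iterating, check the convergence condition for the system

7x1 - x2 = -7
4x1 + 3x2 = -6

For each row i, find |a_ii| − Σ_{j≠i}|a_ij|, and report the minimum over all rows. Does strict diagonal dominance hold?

-1

row 1: |7| − (1) = 6
row 2: |3| − (4) = -1
minimum over rows = -1 → not strictly diagonally dominant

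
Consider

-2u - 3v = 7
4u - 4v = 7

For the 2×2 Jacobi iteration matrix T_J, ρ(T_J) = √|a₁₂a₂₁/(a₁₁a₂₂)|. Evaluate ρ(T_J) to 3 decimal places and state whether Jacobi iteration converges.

a₁₂a₂₁/(a₁₁a₂₂) = (-3)·(4) / ((-2)·(-4)) = -1.500000
ρ = √|-1.500000| = √1.500000 = 1.225
ρ > 1, so Jacobi diverges

1.225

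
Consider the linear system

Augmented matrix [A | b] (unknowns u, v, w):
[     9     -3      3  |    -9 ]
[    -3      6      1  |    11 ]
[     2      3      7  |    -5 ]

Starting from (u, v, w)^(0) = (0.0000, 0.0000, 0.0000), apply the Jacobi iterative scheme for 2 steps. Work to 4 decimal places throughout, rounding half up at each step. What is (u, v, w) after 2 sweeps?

Iteration 1:
  u = (-9 - (-3)·0.0000 - (3)·0.0000) / (9) = -1.0000
  v = (11 - (-3)·0.0000 - (1)·0.0000) / (6) = 1.8333
  w = (-5 - (2)·0.0000 - (3)·0.0000) / (7) = -0.7143
Iteration 2:
  u = (-9 - (-3)·1.8333 - (3)·-0.7143) / (9) = -0.1508
  v = (11 - (-3)·-1.0000 - (1)·-0.7143) / (6) = 1.4524
  w = (-5 - (2)·-1.0000 - (3)·1.8333) / (7) = -1.2143

(-0.1508, 1.4524, -1.2143)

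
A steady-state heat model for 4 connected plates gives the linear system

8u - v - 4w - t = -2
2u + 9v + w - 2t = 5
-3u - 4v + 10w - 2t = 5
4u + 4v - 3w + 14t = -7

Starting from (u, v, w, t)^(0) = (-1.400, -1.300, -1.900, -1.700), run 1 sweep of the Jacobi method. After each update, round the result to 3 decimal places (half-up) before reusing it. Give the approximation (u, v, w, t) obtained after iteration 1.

(-1.575, 0.700, -0.780, -0.136)

Iteration 1:
  u = (-2 - (-1)·-1.300 - (-4)·-1.900 - (-1)·-1.700) / (8) = -1.575
  v = (5 - (2)·-1.400 - (1)·-1.900 - (-2)·-1.700) / (9) = 0.700
  w = (5 - (-3)·-1.400 - (-4)·-1.300 - (-2)·-1.700) / (10) = -0.780
  t = (-7 - (4)·-1.400 - (4)·-1.300 - (-3)·-1.900) / (14) = -0.136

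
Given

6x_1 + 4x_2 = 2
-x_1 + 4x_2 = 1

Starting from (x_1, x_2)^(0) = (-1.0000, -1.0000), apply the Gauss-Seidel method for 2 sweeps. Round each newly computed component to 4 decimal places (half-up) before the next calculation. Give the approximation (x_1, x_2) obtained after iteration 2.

Iteration 1:
  x_1 = (2 - (4)·-1.0000) / (6) = 1.0000
  x_2 = (1 - (-1)·1.0000) / (4) = 0.5000
Iteration 2:
  x_1 = (2 - (4)·0.5000) / (6) = 0.0000
  x_2 = (1 - (-1)·0.0000) / (4) = 0.2500

(0.0000, 0.2500)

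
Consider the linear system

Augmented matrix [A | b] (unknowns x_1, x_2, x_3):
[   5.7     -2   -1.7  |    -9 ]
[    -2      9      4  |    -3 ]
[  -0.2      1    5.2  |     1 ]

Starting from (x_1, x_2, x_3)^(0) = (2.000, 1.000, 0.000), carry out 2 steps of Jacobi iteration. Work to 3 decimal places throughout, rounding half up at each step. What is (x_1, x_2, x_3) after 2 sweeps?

(-1.517, -0.640, 0.124)

Iteration 1:
  x_1 = (-9 - (-2)·1.000 - (-1.7)·0.000) / (5.7) = -1.228
  x_2 = (-3 - (-2)·2.000 - (4)·0.000) / (9) = 0.111
  x_3 = (1 - (-0.2)·2.000 - (1)·1.000) / (5.2) = 0.077
Iteration 2:
  x_1 = (-9 - (-2)·0.111 - (-1.7)·0.077) / (5.7) = -1.517
  x_2 = (-3 - (-2)·-1.228 - (4)·0.077) / (9) = -0.640
  x_3 = (1 - (-0.2)·-1.228 - (1)·0.111) / (5.2) = 0.124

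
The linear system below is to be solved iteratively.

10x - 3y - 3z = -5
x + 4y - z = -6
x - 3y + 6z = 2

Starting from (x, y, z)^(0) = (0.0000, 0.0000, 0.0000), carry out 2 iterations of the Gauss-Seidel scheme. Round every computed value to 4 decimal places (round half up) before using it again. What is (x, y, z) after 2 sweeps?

Iteration 1:
  x = (-5 - (-3)·0.0000 - (-3)·0.0000) / (10) = -0.5000
  y = (-6 - (1)·-0.5000 - (-1)·0.0000) / (4) = -1.3750
  z = (2 - (1)·-0.5000 - (-3)·-1.3750) / (6) = -0.2708
Iteration 2:
  x = (-5 - (-3)·-1.3750 - (-3)·-0.2708) / (10) = -0.9937
  y = (-6 - (1)·-0.9937 - (-1)·-0.2708) / (4) = -1.3193
  z = (2 - (1)·-0.9937 - (-3)·-1.3193) / (6) = -0.1607

(-0.9937, -1.3193, -0.1607)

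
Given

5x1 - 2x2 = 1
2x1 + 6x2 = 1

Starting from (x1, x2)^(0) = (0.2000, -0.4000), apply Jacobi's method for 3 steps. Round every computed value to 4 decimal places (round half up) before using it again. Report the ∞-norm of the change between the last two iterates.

0.0666

Iteration 1:
  x1 = (1 - (-2)·-0.4000) / (5) = 0.0400
  x2 = (1 - (2)·0.2000) / (6) = 0.1000
Iteration 2:
  x1 = (1 - (-2)·0.1000) / (5) = 0.2400
  x2 = (1 - (2)·0.0400) / (6) = 0.1533
Iteration 3:
  x1 = (1 - (-2)·0.1533) / (5) = 0.2613
  x2 = (1 - (2)·0.2400) / (6) = 0.0867
Change: (0.0213, -0.0666) → max |·| = 0.0666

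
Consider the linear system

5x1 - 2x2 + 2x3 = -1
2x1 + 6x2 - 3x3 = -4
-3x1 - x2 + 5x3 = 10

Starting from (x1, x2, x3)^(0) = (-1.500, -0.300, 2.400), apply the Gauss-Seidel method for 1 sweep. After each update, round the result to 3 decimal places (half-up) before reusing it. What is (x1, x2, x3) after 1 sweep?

Iteration 1:
  x1 = (-1 - (-2)·-0.300 - (2)·2.400) / (5) = -1.280
  x2 = (-4 - (2)·-1.280 - (-3)·2.400) / (6) = 0.960
  x3 = (10 - (-3)·-1.280 - (-1)·0.960) / (5) = 1.424

(-1.280, 0.960, 1.424)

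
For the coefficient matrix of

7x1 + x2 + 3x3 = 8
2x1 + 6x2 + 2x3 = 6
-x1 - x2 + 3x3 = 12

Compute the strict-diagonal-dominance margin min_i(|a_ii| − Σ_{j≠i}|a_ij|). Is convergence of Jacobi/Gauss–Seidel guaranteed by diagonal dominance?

1

row 1: |7| − (1+3) = 3
row 2: |6| − (2+2) = 2
row 3: |3| − (1+1) = 1
minimum over rows = 1 → strictly diagonally dominant (convergence guaranteed)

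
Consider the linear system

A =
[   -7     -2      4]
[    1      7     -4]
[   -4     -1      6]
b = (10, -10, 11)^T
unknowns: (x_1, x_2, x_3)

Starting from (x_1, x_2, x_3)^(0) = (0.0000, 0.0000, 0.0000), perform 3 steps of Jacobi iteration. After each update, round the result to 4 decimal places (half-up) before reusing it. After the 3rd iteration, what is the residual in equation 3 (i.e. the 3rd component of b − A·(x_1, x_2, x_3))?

-5.0399

Iteration 1:
  x_1 = (10 - (-2)·0.0000 - (4)·0.0000) / (-7) = -1.4286
  x_2 = (-10 - (1)·0.0000 - (-4)·0.0000) / (7) = -1.4286
  x_3 = (11 - (-4)·0.0000 - (-1)·0.0000) / (6) = 1.8333
Iteration 2:
  x_1 = (10 - (-2)·-1.4286 - (4)·1.8333) / (-7) = 0.0272
  x_2 = (-10 - (1)·-1.4286 - (-4)·1.8333) / (7) = -0.1769
  x_3 = (11 - (-4)·-1.4286 - (-1)·-1.4286) / (6) = 0.6428
Iteration 3:
  x_1 = (10 - (-2)·-0.1769 - (4)·0.6428) / (-7) = -1.0107
  x_2 = (-10 - (1)·0.0272 - (-4)·0.6428) / (7) = -1.0651
  x_3 = (11 - (-4)·0.0272 - (-1)·-0.1769) / (6) = 1.8220
Residual b − A·x = (-6.4931, 5.7544, -5.0399)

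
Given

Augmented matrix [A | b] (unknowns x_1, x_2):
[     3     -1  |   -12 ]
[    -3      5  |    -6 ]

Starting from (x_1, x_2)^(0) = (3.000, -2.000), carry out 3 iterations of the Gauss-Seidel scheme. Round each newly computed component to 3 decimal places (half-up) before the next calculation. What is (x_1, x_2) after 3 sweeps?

Iteration 1:
  x_1 = (-12 - (-1)·-2.000) / (3) = -4.667
  x_2 = (-6 - (-3)·-4.667) / (5) = -4.000
Iteration 2:
  x_1 = (-12 - (-1)·-4.000) / (3) = -5.333
  x_2 = (-6 - (-3)·-5.333) / (5) = -4.400
Iteration 3:
  x_1 = (-12 - (-1)·-4.400) / (3) = -5.467
  x_2 = (-6 - (-3)·-5.467) / (5) = -4.480

(-5.467, -4.480)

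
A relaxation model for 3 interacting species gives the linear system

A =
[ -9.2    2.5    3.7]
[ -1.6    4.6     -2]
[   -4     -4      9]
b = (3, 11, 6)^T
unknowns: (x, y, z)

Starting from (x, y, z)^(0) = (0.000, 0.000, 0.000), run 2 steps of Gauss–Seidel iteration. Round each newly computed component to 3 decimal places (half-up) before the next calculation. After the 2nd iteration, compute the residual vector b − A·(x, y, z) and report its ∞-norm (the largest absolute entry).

6.578

Iteration 1:
  x = (3 - (2.5)·0.000 - (3.7)·0.000) / (-9.2) = -0.326
  y = (11 - (-1.6)·-0.326 - (-2)·0.000) / (4.6) = 2.278
  z = (6 - (-4)·-0.326 - (-4)·2.278) / (9) = 1.534
Iteration 2:
  x = (3 - (2.5)·2.278 - (3.7)·1.534) / (-9.2) = 0.910
  y = (11 - (-1.6)·0.910 - (-2)·1.534) / (4.6) = 3.375
  z = (6 - (-4)·0.910 - (-4)·3.375) / (9) = 2.571
Residual b − A·x = (-6.578, 2.073, 0.001); ∞-norm = 6.578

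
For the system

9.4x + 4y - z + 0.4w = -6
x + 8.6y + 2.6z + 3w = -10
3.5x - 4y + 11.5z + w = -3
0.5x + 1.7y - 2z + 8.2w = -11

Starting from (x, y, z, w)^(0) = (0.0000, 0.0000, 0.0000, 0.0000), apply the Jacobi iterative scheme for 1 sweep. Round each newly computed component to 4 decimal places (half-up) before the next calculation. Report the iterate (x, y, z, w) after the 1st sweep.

(-0.6383, -1.1628, -0.2609, -1.3415)

Iteration 1:
  x = (-6 - (4)·0.0000 - (-1)·0.0000 - (0.4)·0.0000) / (9.4) = -0.6383
  y = (-10 - (1)·0.0000 - (2.6)·0.0000 - (3)·0.0000) / (8.6) = -1.1628
  z = (-3 - (3.5)·0.0000 - (-4)·0.0000 - (1)·0.0000) / (11.5) = -0.2609
  w = (-11 - (0.5)·0.0000 - (1.7)·0.0000 - (-2)·0.0000) / (8.2) = -1.3415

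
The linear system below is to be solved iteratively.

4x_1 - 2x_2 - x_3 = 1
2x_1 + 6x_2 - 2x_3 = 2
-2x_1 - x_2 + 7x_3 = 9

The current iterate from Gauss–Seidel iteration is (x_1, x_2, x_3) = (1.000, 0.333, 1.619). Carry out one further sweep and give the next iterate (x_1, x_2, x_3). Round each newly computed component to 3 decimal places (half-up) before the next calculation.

One sweep:
  x_1 = (1 - (-2)·0.333 - (-1)·1.619) / (4) = 0.821
  x_2 = (2 - (2)·0.821 - (-2)·1.619) / (6) = 0.599
  x_3 = (9 - (-2)·0.821 - (-1)·0.599) / (7) = 1.606

(0.821, 0.599, 1.606)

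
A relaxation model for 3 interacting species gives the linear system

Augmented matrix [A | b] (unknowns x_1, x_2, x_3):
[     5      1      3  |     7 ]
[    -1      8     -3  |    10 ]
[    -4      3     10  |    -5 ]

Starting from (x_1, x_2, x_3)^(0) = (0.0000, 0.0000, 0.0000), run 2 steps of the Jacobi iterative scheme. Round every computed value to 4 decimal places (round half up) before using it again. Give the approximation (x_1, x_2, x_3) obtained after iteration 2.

Iteration 1:
  x_1 = (7 - (1)·0.0000 - (3)·0.0000) / (5) = 1.4000
  x_2 = (10 - (-1)·0.0000 - (-3)·0.0000) / (8) = 1.2500
  x_3 = (-5 - (-4)·0.0000 - (3)·0.0000) / (10) = -0.5000
Iteration 2:
  x_1 = (7 - (1)·1.2500 - (3)·-0.5000) / (5) = 1.4500
  x_2 = (10 - (-1)·1.4000 - (-3)·-0.5000) / (8) = 1.2375
  x_3 = (-5 - (-4)·1.4000 - (3)·1.2500) / (10) = -0.3150

(1.4500, 1.2375, -0.3150)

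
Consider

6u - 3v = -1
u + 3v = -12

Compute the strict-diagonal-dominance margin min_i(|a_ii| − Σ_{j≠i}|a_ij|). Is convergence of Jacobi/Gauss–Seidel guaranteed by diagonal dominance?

row 1: |6| − (3) = 3
row 2: |3| − (1) = 2
minimum over rows = 2 → strictly diagonally dominant (convergence guaranteed)

2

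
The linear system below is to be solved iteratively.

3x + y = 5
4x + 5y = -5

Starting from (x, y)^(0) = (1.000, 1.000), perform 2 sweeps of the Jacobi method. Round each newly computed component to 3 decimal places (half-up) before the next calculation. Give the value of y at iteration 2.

Iteration 1:
  x = (5 - (1)·1.000) / (3) = 1.333
  y = (-5 - (4)·1.000) / (5) = -1.800
Iteration 2:
  x = (5 - (1)·-1.800) / (3) = 2.267
  y = (-5 - (4)·1.333) / (5) = -2.066

-2.066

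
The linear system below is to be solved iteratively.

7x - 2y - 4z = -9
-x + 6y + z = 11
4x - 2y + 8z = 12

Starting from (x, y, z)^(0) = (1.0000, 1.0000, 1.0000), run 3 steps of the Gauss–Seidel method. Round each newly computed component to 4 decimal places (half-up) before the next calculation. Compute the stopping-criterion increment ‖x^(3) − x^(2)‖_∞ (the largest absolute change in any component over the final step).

Iteration 1:
  x = (-9 - (-2)·1.0000 - (-4)·1.0000) / (7) = -0.4286
  y = (11 - (-1)·-0.4286 - (1)·1.0000) / (6) = 1.5952
  z = (12 - (4)·-0.4286 - (-2)·1.5952) / (8) = 2.1131
Iteration 2:
  x = (-9 - (-2)·1.5952 - (-4)·2.1131) / (7) = 0.3775
  y = (11 - (-1)·0.3775 - (1)·2.1131) / (6) = 1.5441
  z = (12 - (4)·0.3775 - (-2)·1.5441) / (8) = 1.6973
Iteration 3:
  x = (-9 - (-2)·1.5441 - (-4)·1.6973) / (7) = 0.1253
  y = (11 - (-1)·0.1253 - (1)·1.6973) / (6) = 1.5713
  z = (12 - (4)·0.1253 - (-2)·1.5713) / (8) = 1.8302
Change: (-0.2522, 0.0272, 0.1329) → max |·| = 0.2522

0.2522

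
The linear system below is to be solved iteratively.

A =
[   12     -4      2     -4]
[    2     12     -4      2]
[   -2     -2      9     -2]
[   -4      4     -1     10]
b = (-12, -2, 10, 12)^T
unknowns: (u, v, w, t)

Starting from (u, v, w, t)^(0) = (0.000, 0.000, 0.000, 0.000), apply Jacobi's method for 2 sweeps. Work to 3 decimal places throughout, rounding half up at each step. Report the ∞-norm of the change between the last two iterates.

Iteration 1:
  u = (-12 - (-4)·0.000 - (2)·0.000 - (-4)·0.000) / (12) = -1.000
  v = (-2 - (2)·0.000 - (-4)·0.000 - (2)·0.000) / (12) = -0.167
  w = (10 - (-2)·0.000 - (-2)·0.000 - (-2)·0.000) / (9) = 1.111
  t = (12 - (-4)·0.000 - (4)·0.000 - (-1)·0.000) / (10) = 1.200
Iteration 2:
  u = (-12 - (-4)·-0.167 - (2)·1.111 - (-4)·1.200) / (12) = -0.841
  v = (-2 - (2)·-1.000 - (-4)·1.111 - (2)·1.200) / (12) = 0.170
  w = (10 - (-2)·-1.000 - (-2)·-0.167 - (-2)·1.200) / (9) = 1.118
  t = (12 - (-4)·-1.000 - (4)·-0.167 - (-1)·1.111) / (10) = 0.978
Change: (0.159, 0.337, 0.007, -0.222) → max |·| = 0.337

0.337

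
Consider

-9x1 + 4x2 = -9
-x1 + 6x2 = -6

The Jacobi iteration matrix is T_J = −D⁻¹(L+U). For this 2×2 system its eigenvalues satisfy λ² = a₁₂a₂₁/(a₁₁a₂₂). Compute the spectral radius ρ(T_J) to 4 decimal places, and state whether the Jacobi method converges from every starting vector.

0.2722

a₁₂a₂₁/(a₁₁a₂₂) = (4)·(-1) / ((-9)·(6)) = 0.074074
ρ = √|0.074074| = √0.074074 = 0.2722
ρ < 1, so Jacobi converges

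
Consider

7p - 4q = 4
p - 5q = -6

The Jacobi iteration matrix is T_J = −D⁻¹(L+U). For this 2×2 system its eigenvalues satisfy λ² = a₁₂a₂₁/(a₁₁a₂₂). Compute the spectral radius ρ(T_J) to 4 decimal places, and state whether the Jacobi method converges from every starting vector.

a₁₂a₂₁/(a₁₁a₂₂) = (-4)·(1) / ((7)·(-5)) = 0.114286
ρ = √|0.114286| = √0.114286 = 0.3381
ρ < 1, so Jacobi converges

0.3381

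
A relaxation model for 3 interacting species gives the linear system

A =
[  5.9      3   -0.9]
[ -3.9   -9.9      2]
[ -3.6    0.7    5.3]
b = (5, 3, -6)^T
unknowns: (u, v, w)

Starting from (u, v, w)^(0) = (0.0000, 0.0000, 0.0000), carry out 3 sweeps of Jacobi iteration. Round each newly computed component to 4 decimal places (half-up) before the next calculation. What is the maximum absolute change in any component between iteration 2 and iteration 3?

0.3800

Iteration 1:
  u = (5 - (3)·0.0000 - (-0.9)·0.0000) / (5.9) = 0.8475
  v = (3 - (-3.9)·0.0000 - (2)·0.0000) / (-9.9) = -0.3030
  w = (-6 - (-3.6)·0.0000 - (0.7)·0.0000) / (5.3) = -1.1321
Iteration 2:
  u = (5 - (3)·-0.3030 - (-0.9)·-1.1321) / (5.9) = 0.8288
  v = (3 - (-3.9)·0.8475 - (2)·-1.1321) / (-9.9) = -0.8656
  w = (-6 - (-3.6)·0.8475 - (0.7)·-0.3030) / (5.3) = -0.5164
Iteration 3:
  u = (5 - (3)·-0.8656 - (-0.9)·-0.5164) / (5.9) = 1.2088
  v = (3 - (-3.9)·0.8288 - (2)·-0.5164) / (-9.9) = -0.7339
  w = (-6 - (-3.6)·0.8288 - (0.7)·-0.8656) / (5.3) = -0.4548
Change: (0.3800, 0.1317, 0.0616) → max |·| = 0.3800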